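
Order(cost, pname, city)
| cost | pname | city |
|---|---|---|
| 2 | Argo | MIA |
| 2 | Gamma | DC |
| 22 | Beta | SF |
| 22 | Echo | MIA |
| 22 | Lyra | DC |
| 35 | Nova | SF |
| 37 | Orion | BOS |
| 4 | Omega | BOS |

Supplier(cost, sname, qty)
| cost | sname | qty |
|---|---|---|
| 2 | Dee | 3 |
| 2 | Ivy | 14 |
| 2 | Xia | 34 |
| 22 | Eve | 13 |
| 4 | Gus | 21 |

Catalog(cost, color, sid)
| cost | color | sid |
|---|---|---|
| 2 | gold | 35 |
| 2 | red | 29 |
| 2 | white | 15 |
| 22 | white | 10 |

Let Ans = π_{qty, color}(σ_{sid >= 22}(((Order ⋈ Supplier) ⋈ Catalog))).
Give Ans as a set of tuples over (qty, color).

Order ⋈ Supplier (natural join on cost): {(2, Argo, MIA, Dee, 3), (2, Argo, MIA, Ivy, 14), (2, Argo, MIA, Xia, 34), (2, Gamma, DC, Dee, 3), (2, Gamma, DC, Ivy, 14), (2, Gamma, DC, Xia, 34), (22, Beta, SF, Eve, 13), (22, Echo, MIA, Eve, 13), (22, Lyra, DC, Eve, 13), (4, Omega, BOS, Gus, 21)}
(Order ⋈ Supplier) ⋈ Catalog (natural join on cost): {(2, Argo, MIA, Dee, 3, gold, 35), (2, Argo, MIA, Dee, 3, red, 29), (2, Argo, MIA, Dee, 3, white, 15), (2, Argo, MIA, Ivy, 14, gold, 35), (2, Argo, MIA, Ivy, 14, red, 29), (2, Argo, MIA, Ivy, 14, white, 15), (2, Argo, MIA, Xia, 34, gold, 35), (2, Argo, MIA, Xia, 34, red, 29), (2, Argo, MIA, Xia, 34, white, 15), (2, Gamma, DC, Dee, 3, gold, 35), (2, Gamma, DC, Dee, 3, red, 29), (2, Gamma, DC, Dee, 3, white, 15), (2, Gamma, DC, Ivy, 14, gold, 35), (2, Gamma, DC, Ivy, 14, red, 29), (2, Gamma, DC, Ivy, 14, white, 15), (2, Gamma, DC, Xia, 34, gold, 35), (2, Gamma, DC, Xia, 34, red, 29), (2, Gamma, DC, Xia, 34, white, 15), (22, Beta, SF, Eve, 13, white, 10), (22, Echo, MIA, Eve, 13, white, 10), (22, Lyra, DC, Eve, 13, white, 10)}
Selection sid >= 22: {(2, Argo, MIA, Dee, 3, gold, 35), (2, Argo, MIA, Dee, 3, red, 29), (2, Argo, MIA, Ivy, 14, gold, 35), (2, Argo, MIA, Ivy, 14, red, 29), (2, Argo, MIA, Xia, 34, gold, 35), (2, Argo, MIA, Xia, 34, red, 29), (2, Gamma, DC, Dee, 3, gold, 35), (2, Gamma, DC, Dee, 3, red, 29), (2, Gamma, DC, Ivy, 14, gold, 35), (2, Gamma, DC, Ivy, 14, red, 29), (2, Gamma, DC, Xia, 34, gold, 35), (2, Gamma, DC, Xia, 34, red, 29)}
Keep only column(s) qty, color (6 duplicate(s) eliminated): {(14, gold), (14, red), (3, gold), (3, red), (34, gold), (34, red)}

{(14, gold), (14, red), (3, gold), (3, red), (34, gold), (34, red)}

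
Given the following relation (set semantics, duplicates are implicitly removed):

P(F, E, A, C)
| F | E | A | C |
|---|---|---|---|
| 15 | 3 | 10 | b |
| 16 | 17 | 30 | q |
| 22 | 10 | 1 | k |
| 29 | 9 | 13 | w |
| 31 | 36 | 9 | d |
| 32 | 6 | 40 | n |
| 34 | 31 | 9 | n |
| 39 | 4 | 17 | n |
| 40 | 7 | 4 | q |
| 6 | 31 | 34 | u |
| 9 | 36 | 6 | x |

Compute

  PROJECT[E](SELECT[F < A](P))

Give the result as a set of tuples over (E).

{17, 31, 6}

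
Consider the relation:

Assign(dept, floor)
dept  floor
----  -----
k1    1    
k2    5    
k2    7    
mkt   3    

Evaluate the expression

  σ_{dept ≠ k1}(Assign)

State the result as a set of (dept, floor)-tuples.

{(k2, 5), (k2, 7), (mkt, 3)}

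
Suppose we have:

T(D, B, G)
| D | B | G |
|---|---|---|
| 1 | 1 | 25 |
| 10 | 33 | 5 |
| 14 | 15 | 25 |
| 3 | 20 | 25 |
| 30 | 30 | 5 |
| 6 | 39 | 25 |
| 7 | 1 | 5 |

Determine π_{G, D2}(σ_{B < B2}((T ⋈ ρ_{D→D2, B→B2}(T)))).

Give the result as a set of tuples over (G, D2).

{(25, 14), (25, 3), (25, 6), (5, 10), (5, 30)}

ρ[D→D2, B→B2]: schema becomes (D2, B2, G); tuples unchanged.
Natural join on G: {(1, 1, 25, 1, 1), (1, 1, 25, 14, 15), (1, 1, 25, 3, 20), (1, 1, 25, 6, 39), (10, 33, 5, 10, 33), (10, 33, 5, 30, 30), (10, 33, 5, 7, 1), (14, 15, 25, 1, 1), (14, 15, 25, 14, 15), (14, 15, 25, 3, 20), (14, 15, 25, 6, 39), (3, 20, 25, 1, 1), (3, 20, 25, 14, 15), (3, 20, 25, 3, 20), (3, 20, 25, 6, 39), (30, 30, 5, 10, 33), (30, 30, 5, 30, 30), (30, 30, 5, 7, 1), (6, 39, 25, 1, 1), (6, 39, 25, 14, 15), (6, 39, 25, 3, 20), (6, 39, 25, 6, 39), (7, 1, 5, 10, 33), (7, 1, 5, 30, 30), (7, 1, 5, 7, 1)}
σ[B < B2]: keep tuples satisfying B < B2 → {(1, 1, 25, 14, 15), (1, 1, 25, 3, 20), (1, 1, 25, 6, 39), (14, 15, 25, 3, 20), (14, 15, 25, 6, 39), (3, 20, 25, 6, 39), (30, 30, 5, 10, 33), (7, 1, 5, 10, 33), (7, 1, 5, 30, 30)}
Projecting to G, D2 (4 duplicate(s) eliminated): {(25, 14), (25, 3), (25, 6), (5, 10), (5, 30)}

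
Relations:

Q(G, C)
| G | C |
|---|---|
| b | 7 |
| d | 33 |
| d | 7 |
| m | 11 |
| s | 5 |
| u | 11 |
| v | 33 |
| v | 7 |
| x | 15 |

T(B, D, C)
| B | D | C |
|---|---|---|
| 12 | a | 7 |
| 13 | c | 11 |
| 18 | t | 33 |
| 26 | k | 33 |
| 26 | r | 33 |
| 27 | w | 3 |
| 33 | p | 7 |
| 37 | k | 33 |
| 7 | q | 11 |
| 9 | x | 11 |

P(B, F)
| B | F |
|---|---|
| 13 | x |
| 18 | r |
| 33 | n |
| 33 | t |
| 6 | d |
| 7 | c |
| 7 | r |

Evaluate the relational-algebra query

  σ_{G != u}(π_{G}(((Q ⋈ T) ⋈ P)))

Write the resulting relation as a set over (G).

{b, d, m, v}

Joining Q and T on C yields {(b, 7, 12, a), (b, 7, 33, p), (d, 33, 18, t), (d, 33, 26, k), (d, 33, 26, r), (d, 33, 37, k), (d, 7, 12, a), (d, 7, 33, p), (m, 11, 13, c), (m, 11, 7, q), (m, 11, 9, x), (u, 11, 13, c), (u, 11, 7, q), (u, 11, 9, x), (v, 33, 18, t), (v, 33, 26, k), (v, 33, 26, r), (v, 33, 37, k), (v, 7, 12, a), (v, 7, 33, p)}.
Joining (Q ⋈ T) and P on B yields {(b, 7, 33, p, n), (b, 7, 33, p, t), (d, 33, 18, t, r), (d, 7, 33, p, n), (d, 7, 33, p, t), (m, 11, 13, c, x), (m, 11, 7, q, c), (m, 11, 7, q, r), (u, 11, 13, c, x), (u, 11, 7, q, c), (u, 11, 7, q, r), (v, 33, 18, t, r), (v, 7, 33, p, n), (v, 7, 33, p, t)}.
π[G]: project onto (G) (9 duplicate(s) eliminated) → {b, d, m, u, v}
Filtering on G != u leaves {b, d, m, v}.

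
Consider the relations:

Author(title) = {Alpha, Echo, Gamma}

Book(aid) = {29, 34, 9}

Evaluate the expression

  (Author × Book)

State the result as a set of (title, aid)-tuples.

{(Alpha, 29), (Alpha, 34), (Alpha, 9), (Echo, 29), (Echo, 34), (Echo, 9), (Gamma, 29), (Gamma, 34), (Gamma, 9)}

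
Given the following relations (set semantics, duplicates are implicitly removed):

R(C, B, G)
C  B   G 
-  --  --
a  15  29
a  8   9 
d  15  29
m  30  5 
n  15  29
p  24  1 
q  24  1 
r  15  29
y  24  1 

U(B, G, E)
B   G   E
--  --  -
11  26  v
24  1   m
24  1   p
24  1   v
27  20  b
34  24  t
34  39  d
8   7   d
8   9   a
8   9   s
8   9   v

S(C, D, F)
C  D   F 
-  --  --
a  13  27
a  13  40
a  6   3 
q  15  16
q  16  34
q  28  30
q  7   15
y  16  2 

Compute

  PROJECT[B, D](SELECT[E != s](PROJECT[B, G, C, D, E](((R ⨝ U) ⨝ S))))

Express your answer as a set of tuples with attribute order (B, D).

{(24, 15), (24, 16), (24, 28), (24, 7), (8, 13), (8, 6)}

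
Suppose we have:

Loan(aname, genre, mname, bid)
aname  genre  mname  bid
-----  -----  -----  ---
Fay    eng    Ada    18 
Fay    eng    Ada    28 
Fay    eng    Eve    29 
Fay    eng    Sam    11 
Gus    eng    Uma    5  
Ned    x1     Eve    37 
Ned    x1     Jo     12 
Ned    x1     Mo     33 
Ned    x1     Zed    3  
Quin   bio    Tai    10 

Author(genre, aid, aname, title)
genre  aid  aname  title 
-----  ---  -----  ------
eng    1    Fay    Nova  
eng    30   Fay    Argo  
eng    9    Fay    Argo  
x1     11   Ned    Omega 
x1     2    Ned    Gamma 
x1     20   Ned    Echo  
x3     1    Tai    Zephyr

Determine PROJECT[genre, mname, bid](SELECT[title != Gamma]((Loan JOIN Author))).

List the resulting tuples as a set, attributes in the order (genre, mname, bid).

{(eng, Ada, 18), (eng, Ada, 28), (eng, Eve, 29), (eng, Sam, 11), (x1, Eve, 37), (x1, Jo, 12), (x1, Mo, 33), (x1, Zed, 3)}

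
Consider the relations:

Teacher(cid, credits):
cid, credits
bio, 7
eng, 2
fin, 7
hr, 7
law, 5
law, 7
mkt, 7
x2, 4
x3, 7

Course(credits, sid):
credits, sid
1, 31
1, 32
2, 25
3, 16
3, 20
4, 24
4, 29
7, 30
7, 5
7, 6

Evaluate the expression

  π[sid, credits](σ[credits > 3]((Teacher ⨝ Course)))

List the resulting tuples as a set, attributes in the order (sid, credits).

{(24, 4), (29, 4), (30, 7), (5, 7), (6, 7)}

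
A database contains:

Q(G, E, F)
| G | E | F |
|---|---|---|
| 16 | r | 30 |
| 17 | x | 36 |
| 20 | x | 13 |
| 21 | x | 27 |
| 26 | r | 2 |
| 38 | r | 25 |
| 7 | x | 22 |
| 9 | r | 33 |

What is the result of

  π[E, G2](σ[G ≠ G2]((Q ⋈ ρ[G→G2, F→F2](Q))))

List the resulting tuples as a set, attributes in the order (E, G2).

ρ[G→G2, F→F2]: schema becomes (G2, E, F2); tuples unchanged.
Q ⋈ ρ[G→G2, F→F2](Q) (natural join on E): {(16, r, 30, 16, 30), (16, r, 30, 26, 2), (16, r, 30, 38, 25), (16, r, 30, 9, 33), (17, x, 36, 17, 36), (17, x, 36, 20, 13), (17, x, 36, 21, 27), (17, x, 36, 7, 22), (20, x, 13, 17, 36), (20, x, 13, 20, 13), (20, x, 13, 21, 27), (20, x, 13, 7, 22), (21, x, 27, 17, 36), (21, x, 27, 20, 13), (21, x, 27, 21, 27), (21, x, 27, 7, 22), (26, r, 2, 16, 30), (26, r, 2, 26, 2), (26, r, 2, 38, 25), (26, r, 2, 9, 33), (38, r, 25, 16, 30), (38, r, 25, 26, 2), (38, r, 25, 38, 25), (38, r, 25, 9, 33), (7, x, 22, 17, 36), (7, x, 22, 20, 13), (7, x, 22, 21, 27), (7, x, 22, 7, 22), (9, r, 33, 16, 30), (9, r, 33, 26, 2), (9, r, 33, 38, 25), (9, r, 33, 9, 33)}
σ[G ≠ G2]: keep tuples satisfying G ≠ G2 → {(16, r, 30, 26, 2), (16, r, 30, 38, 25), (16, r, 30, 9, 33), (17, x, 36, 20, 13), (17, x, 36, 21, 27), (17, x, 36, 7, 22), (20, x, 13, 17, 36), (20, x, 13, 21, 27), (20, x, 13, 7, 22), (21, x, 27, 17, 36), (21, x, 27, 20, 13), (21, x, 27, 7, 22), (26, r, 2, 16, 30), (26, r, 2, 38, 25), (26, r, 2, 9, 33), (38, r, 25, 16, 30), (38, r, 25, 26, 2), (38, r, 25, 9, 33), (7, x, 22, 17, 36), (7, x, 22, 20, 13), (7, x, 22, 21, 27), (9, r, 33, 16, 30), (9, r, 33, 26, 2), (9, r, 33, 38, 25)}
Projecting to E, G2 (16 duplicate(s) eliminated): {(r, 16), (r, 26), (r, 38), (r, 9), (x, 17), (x, 20), (x, 21), (x, 7)}

{(r, 16), (r, 26), (r, 38), (r, 9), (x, 17), (x, 20), (x, 21), (x, 7)}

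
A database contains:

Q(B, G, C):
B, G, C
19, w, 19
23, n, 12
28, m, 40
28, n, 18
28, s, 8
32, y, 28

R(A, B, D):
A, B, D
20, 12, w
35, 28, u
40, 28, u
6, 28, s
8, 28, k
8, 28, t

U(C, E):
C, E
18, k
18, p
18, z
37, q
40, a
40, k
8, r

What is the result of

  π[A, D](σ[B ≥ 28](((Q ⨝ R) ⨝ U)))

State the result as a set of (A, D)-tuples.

Joining Q and R on B yields {(28, m, 40, 35, u), (28, m, 40, 40, u), (28, m, 40, 6, s), (28, m, 40, 8, k), (28, m, 40, 8, t), (28, n, 18, 35, u), (28, n, 18, 40, u), (28, n, 18, 6, s), (28, n, 18, 8, k), (28, n, 18, 8, t), (28, s, 8, 35, u), (28, s, 8, 40, u), (28, s, 8, 6, s), (28, s, 8, 8, k), (28, s, 8, 8, t)}.
Joining (Q ⨝ R) and U on C yields {(28, m, 40, 35, u, a), (28, m, 40, 35, u, k), (28, m, 40, 40, u, a), (28, m, 40, 40, u, k), (28, m, 40, 6, s, a), (28, m, 40, 6, s, k), (28, m, 40, 8, k, a), (28, m, 40, 8, k, k), (28, m, 40, 8, t, a), (28, m, 40, 8, t, k), (28, n, 18, 35, u, k), (28, n, 18, 35, u, p), (28, n, 18, 35, u, z), (28, n, 18, 40, u, k), (28, n, 18, 40, u, p), (28, n, 18, 40, u, z), (28, n, 18, 6, s, k), (28, n, 18, 6, s, p), (28, n, 18, 6, s, z), (28, n, 18, 8, k, k), (28, n, 18, 8, k, p), (28, n, 18, 8, k, z), (28, n, 18, 8, t, k), (28, n, 18, 8, t, p), (28, n, 18, 8, t, z), (28, s, 8, 35, u, r), (28, s, 8, 40, u, r), (28, s, 8, 6, s, r), (28, s, 8, 8, k, r), (28, s, 8, 8, t, r)}.
Filtering on B ≥ 28 leaves {(28, m, 40, 35, u, a), (28, m, 40, 35, u, k), (28, m, 40, 40, u, a), (28, m, 40, 40, u, k), (28, m, 40, 6, s, a), (28, m, 40, 6, s, k), (28, m, 40, 8, k, a), (28, m, 40, 8, k, k), (28, m, 40, 8, t, a), (28, m, 40, 8, t, k), (28, n, 18, 35, u, k), (28, n, 18, 35, u, p), (28, n, 18, 35, u, z), (28, n, 18, 40, u, k), (28, n, 18, 40, u, p), (28, n, 18, 40, u, z), (28, n, 18, 6, s, k), (28, n, 18, 6, s, p), (28, n, 18, 6, s, z), (28, n, 18, 8, k, k), (28, n, 18, 8, k, p), (28, n, 18, 8, k, z), (28, n, 18, 8, t, k), (28, n, 18, 8, t, p), (28, n, 18, 8, t, z), (28, s, 8, 35, u, r), (28, s, 8, 40, u, r), (28, s, 8, 6, s, r), (28, s, 8, 8, k, r), (28, s, 8, 8, t, r)}.
Projecting to A, D (25 duplicate(s) eliminated): {(35, u), (40, u), (6, s), (8, k), (8, t)}

{(35, u), (40, u), (6, s), (8, k), (8, t)}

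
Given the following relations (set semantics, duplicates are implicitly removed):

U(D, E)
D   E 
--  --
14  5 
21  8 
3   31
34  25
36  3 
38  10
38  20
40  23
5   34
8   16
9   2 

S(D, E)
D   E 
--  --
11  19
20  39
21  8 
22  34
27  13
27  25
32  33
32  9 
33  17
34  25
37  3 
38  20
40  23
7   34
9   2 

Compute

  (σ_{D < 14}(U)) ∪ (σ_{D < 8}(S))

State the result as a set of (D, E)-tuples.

{(3, 31), (5, 34), (7, 34), (8, 16), (9, 2)}

Apply σ_{D < 14}; surviving tuples: {(3, 31), (5, 34), (8, 16), (9, 2)}
Apply σ_{D < 8}; surviving tuples: {(7, 34)}
Taking the union: {(3, 31), (5, 34), (7, 34), (8, 16), (9, 2)}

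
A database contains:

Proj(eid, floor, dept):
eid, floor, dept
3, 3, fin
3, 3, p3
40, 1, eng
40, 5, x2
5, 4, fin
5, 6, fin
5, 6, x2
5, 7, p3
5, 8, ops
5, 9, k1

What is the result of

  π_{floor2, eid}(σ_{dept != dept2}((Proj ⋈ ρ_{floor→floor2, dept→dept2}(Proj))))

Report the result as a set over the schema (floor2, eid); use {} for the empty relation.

{(1, 40), (3, 3), (4, 5), (5, 40), (6, 5), (7, 5), (8, 5), (9, 5)}

ρ[floor→floor2, dept→dept2]: schema becomes (eid, floor2, dept2); tuples unchanged.
Joining Proj and ρ_{floor→floor2, dept→dept2}(Proj) on eid yields {(3, 3, fin, 3, fin), (3, 3, fin, 3, p3), (3, 3, p3, 3, fin), (3, 3, p3, 3, p3), (40, 1, eng, 1, eng), (40, 1, eng, 5, x2), (40, 5, x2, 1, eng), (40, 5, x2, 5, x2), (5, 4, fin, 4, fin), (5, 4, fin, 6, fin), (5, 4, fin, 6, x2), (5, 4, fin, 7, p3), (5, 4, fin, 8, ops), (5, 4, fin, 9, k1), (5, 6, fin, 4, fin), (5, 6, fin, 6, fin), (5, 6, fin, 6, x2), (5, 6, fin, 7, p3), (5, 6, fin, 8, ops), (5, 6, fin, 9, k1), (5, 6, x2, 4, fin), (5, 6, x2, 6, fin), (5, 6, x2, 6, x2), (5, 6, x2, 7, p3), (5, 6, x2, 8, ops), (5, 6, x2, 9, k1), (5, 7, p3, 4, fin), (5, 7, p3, 6, fin), (5, 7, p3, 6, x2), (5, 7, p3, 7, p3), (5, 7, p3, 8, ops), (5, 7, p3, 9, k1), (5, 8, ops, 4, fin), (5, 8, ops, 6, fin), (5, 8, ops, 6, x2), (5, 8, ops, 7, p3), (5, 8, ops, 8, ops), (5, 8, ops, 9, k1), (5, 9, k1, 4, fin), (5, 9, k1, 6, fin), (5, 9, k1, 6, x2), (5, 9, k1, 7, p3), (5, 9, k1, 8, ops), (5, 9, k1, 9, k1)}.
σ[dept != dept2]: keep tuples satisfying dept != dept2 → {(3, 3, fin, 3, p3), (3, 3, p3, 3, fin), (40, 1, eng, 5, x2), (40, 5, x2, 1, eng), (5, 4, fin, 6, x2), (5, 4, fin, 7, p3), (5, 4, fin, 8, ops), (5, 4, fin, 9, k1), (5, 6, fin, 6, x2), (5, 6, fin, 7, p3), (5, 6, fin, 8, ops), (5, 6, fin, 9, k1), (5, 6, x2, 4, fin), (5, 6, x2, 6, fin), (5, 6, x2, 7, p3), (5, 6, x2, 8, ops), (5, 6, x2, 9, k1), (5, 7, p3, 4, fin), (5, 7, p3, 6, fin), (5, 7, p3, 6, x2), (5, 7, p3, 8, ops), (5, 7, p3, 9, k1), (5, 8, ops, 4, fin), (5, 8, ops, 6, fin), (5, 8, ops, 6, x2), (5, 8, ops, 7, p3), (5, 8, ops, 9, k1), (5, 9, k1, 4, fin), (5, 9, k1, 6, fin), (5, 9, k1, 6, x2), (5, 9, k1, 7, p3), (5, 9, k1, 8, ops)}
π[floor2, eid]: project onto (floor2, eid) (24 duplicate(s) eliminated) → {(1, 40), (3, 3), (4, 5), (5, 40), (6, 5), (7, 5), (8, 5), (9, 5)}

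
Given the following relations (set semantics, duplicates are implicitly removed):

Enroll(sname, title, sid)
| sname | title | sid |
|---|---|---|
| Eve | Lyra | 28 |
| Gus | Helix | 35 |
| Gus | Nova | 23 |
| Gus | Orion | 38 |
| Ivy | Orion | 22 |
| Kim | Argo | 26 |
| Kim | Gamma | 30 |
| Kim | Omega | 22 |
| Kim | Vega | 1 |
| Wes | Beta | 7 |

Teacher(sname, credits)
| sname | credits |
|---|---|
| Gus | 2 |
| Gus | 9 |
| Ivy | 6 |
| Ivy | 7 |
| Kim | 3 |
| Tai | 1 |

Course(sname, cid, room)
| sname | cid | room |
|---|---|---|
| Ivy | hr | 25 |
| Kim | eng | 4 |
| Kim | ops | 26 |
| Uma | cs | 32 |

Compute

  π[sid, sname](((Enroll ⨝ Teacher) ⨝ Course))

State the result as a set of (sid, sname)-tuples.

{(1, Kim), (22, Ivy), (22, Kim), (26, Kim), (30, Kim)}

Joining Enroll and Teacher on sname yields {(Gus, Helix, 35, 2), (Gus, Helix, 35, 9), (Gus, Nova, 23, 2), (Gus, Nova, 23, 9), (Gus, Orion, 38, 2), (Gus, Orion, 38, 9), (Ivy, Orion, 22, 6), (Ivy, Orion, 22, 7), (Kim, Argo, 26, 3), (Kim, Gamma, 30, 3), (Kim, Omega, 22, 3), (Kim, Vega, 1, 3)}.
Joining (Enroll ⨝ Teacher) and Course on sname yields {(Ivy, Orion, 22, 6, hr, 25), (Ivy, Orion, 22, 7, hr, 25), (Kim, Argo, 26, 3, eng, 4), (Kim, Argo, 26, 3, ops, 26), (Kim, Gamma, 30, 3, eng, 4), (Kim, Gamma, 30, 3, ops, 26), (Kim, Omega, 22, 3, eng, 4), (Kim, Omega, 22, 3, ops, 26), (Kim, Vega, 1, 3, eng, 4), (Kim, Vega, 1, 3, ops, 26)}.
Keep only column(s) sid, sname (5 duplicate(s) eliminated): {(1, Kim), (22, Ivy), (22, Kim), (26, Kim), (30, Kim)}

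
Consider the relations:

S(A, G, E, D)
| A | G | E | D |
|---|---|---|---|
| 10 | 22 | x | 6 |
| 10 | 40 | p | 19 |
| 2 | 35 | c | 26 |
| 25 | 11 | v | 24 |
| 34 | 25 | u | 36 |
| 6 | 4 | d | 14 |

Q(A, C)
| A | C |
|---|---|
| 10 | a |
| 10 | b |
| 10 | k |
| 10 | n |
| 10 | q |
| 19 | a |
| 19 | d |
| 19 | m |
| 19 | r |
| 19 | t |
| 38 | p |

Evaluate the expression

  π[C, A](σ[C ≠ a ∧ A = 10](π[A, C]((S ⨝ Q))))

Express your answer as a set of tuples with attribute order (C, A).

S ⋈ Q (natural join on A): {(10, 22, x, 6, a), (10, 22, x, 6, b), (10, 22, x, 6, k), (10, 22, x, 6, n), (10, 22, x, 6, q), (10, 40, p, 19, a), (10, 40, p, 19, b), (10, 40, p, 19, k), (10, 40, p, 19, n), (10, 40, p, 19, q)}
Projecting to A, C (5 duplicate(s) eliminated): {(10, a), (10, b), (10, k), (10, n), (10, q)}
Filtering on C ≠ a ∧ A = 10 leaves {(10, b), (10, k), (10, n), (10, q)}.
Projecting to C, A: {(b, 10), (k, 10), (n, 10), (q, 10)}

{(b, 10), (k, 10), (n, 10), (q, 10)}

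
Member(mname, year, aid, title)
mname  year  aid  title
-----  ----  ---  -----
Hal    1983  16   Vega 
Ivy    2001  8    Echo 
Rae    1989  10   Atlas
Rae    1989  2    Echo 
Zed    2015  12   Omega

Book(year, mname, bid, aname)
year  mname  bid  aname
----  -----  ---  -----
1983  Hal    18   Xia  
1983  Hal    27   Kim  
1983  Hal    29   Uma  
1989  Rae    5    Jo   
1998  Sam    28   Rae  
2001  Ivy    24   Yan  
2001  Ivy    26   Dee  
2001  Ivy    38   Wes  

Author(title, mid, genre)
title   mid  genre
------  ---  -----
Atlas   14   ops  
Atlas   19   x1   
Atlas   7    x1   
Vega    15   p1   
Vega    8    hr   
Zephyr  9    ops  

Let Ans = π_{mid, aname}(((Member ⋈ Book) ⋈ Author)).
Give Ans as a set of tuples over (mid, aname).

{(14, Jo), (15, Kim), (15, Uma), (15, Xia), (19, Jo), (7, Jo), (8, Kim), (8, Uma), (8, Xia)}

Member ⋈ Book (natural join on mname, year): {(Hal, 1983, 16, Vega, 18, Xia), (Hal, 1983, 16, Vega, 27, Kim), (Hal, 1983, 16, Vega, 29, Uma), (Ivy, 2001, 8, Echo, 24, Yan), (Ivy, 2001, 8, Echo, 26, Dee), (Ivy, 2001, 8, Echo, 38, Wes), (Rae, 1989, 10, Atlas, 5, Jo), (Rae, 1989, 2, Echo, 5, Jo)}
(Member ⋈ Book) ⋈ Author (natural join on title): {(Hal, 1983, 16, Vega, 18, Xia, 15, p1), (Hal, 1983, 16, Vega, 18, Xia, 8, hr), (Hal, 1983, 16, Vega, 27, Kim, 15, p1), (Hal, 1983, 16, Vega, 27, Kim, 8, hr), (Hal, 1983, 16, Vega, 29, Uma, 15, p1), (Hal, 1983, 16, Vega, 29, Uma, 8, hr), (Rae, 1989, 10, Atlas, 5, Jo, 14, ops), (Rae, 1989, 10, Atlas, 5, Jo, 19, x1), (Rae, 1989, 10, Atlas, 5, Jo, 7, x1)}
π[mid, aname]: project onto (mid, aname) → {(14, Jo), (15, Kim), (15, Uma), (15, Xia), (19, Jo), (7, Jo), (8, Kim), (8, Uma), (8, Xia)}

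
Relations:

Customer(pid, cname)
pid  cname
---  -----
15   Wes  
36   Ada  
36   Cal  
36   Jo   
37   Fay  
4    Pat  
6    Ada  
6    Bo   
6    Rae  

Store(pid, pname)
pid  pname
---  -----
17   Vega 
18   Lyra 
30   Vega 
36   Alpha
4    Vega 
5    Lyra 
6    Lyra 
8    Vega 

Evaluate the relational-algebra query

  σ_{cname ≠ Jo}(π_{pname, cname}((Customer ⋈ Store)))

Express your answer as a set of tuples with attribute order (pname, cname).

Joining Customer and Store on pid yields {(36, Ada, Alpha), (36, Cal, Alpha), (36, Jo, Alpha), (4, Pat, Vega), (6, Ada, Lyra), (6, Bo, Lyra), (6, Rae, Lyra)}.
π[pname, cname]: project onto (pname, cname) → {(Alpha, Ada), (Alpha, Cal), (Alpha, Jo), (Lyra, Ada), (Lyra, Bo), (Lyra, Rae), (Vega, Pat)}
Filtering on cname ≠ Jo leaves {(Alpha, Ada), (Alpha, Cal), (Lyra, Ada), (Lyra, Bo), (Lyra, Rae), (Vega, Pat)}.

{(Alpha, Ada), (Alpha, Cal), (Lyra, Ada), (Lyra, Bo), (Lyra, Rae), (Vega, Pat)}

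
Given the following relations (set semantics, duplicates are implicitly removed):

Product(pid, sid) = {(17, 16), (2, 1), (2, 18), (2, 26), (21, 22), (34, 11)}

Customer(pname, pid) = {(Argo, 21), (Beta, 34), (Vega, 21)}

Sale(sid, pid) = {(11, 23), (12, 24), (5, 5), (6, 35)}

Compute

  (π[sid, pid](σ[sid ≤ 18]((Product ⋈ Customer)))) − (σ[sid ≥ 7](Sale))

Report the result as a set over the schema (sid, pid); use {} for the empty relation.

Joining Product and Customer on pid yields {(21, 22, Argo), (21, 22, Vega), (34, 11, Beta)}.
Filtering on sid ≤ 18 leaves {(34, 11, Beta)}.
Projecting to sid, pid: {(11, 34)}
Filtering on sid ≥ 7 leaves {(11, 23), (12, 24)}.
Set difference of the two operands is {(11, 34)}.

{(11, 34)}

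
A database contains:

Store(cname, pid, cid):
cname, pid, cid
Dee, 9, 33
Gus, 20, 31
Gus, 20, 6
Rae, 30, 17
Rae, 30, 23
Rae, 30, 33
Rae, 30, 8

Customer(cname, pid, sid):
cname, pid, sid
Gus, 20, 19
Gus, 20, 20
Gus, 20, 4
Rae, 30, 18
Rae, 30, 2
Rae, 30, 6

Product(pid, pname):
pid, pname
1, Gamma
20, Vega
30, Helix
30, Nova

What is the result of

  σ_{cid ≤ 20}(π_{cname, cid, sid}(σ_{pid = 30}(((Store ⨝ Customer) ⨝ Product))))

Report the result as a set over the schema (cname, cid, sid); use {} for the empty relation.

Store ⋈ Customer (natural join on cname, pid): {(Gus, 20, 31, 19), (Gus, 20, 31, 20), (Gus, 20, 31, 4), (Gus, 20, 6, 19), (Gus, 20, 6, 20), (Gus, 20, 6, 4), (Rae, 30, 17, 18), (Rae, 30, 17, 2), (Rae, 30, 17, 6), (Rae, 30, 23, 18), (Rae, 30, 23, 2), (Rae, 30, 23, 6), (Rae, 30, 33, 18), (Rae, 30, 33, 2), (Rae, 30, 33, 6), (Rae, 30, 8, 18), (Rae, 30, 8, 2), (Rae, 30, 8, 6)}
(Store ⨝ Customer) ⋈ Product (natural join on pid): {(Gus, 20, 31, 19, Vega), (Gus, 20, 31, 20, Vega), (Gus, 20, 31, 4, Vega), (Gus, 20, 6, 19, Vega), (Gus, 20, 6, 20, Vega), (Gus, 20, 6, 4, Vega), (Rae, 30, 17, 18, Helix), (Rae, 30, 17, 18, Nova), (Rae, 30, 17, 2, Helix), (Rae, 30, 17, 2, Nova), (Rae, 30, 17, 6, Helix), (Rae, 30, 17, 6, Nova), (Rae, 30, 23, 18, Helix), (Rae, 30, 23, 18, Nova), (Rae, 30, 23, 2, Helix), (Rae, 30, 23, 2, Nova), (Rae, 30, 23, 6, Helix), (Rae, 30, 23, 6, Nova), (Rae, 30, 33, 18, Helix), (Rae, 30, 33, 18, Nova), (Rae, 30, 33, 2, Helix), (Rae, 30, 33, 2, Nova), (Rae, 30, 33, 6, Helix), (Rae, 30, 33, 6, Nova), (Rae, 30, 8, 18, Helix), (Rae, 30, 8, 18, Nova), (Rae, 30, 8, 2, Helix), (Rae, 30, 8, 2, Nova), (Rae, 30, 8, 6, Helix), (Rae, 30, 8, 6, Nova)}
Filtering on pid = 30 leaves {(Rae, 30, 17, 18, Helix), (Rae, 30, 17, 18, Nova), (Rae, 30, 17, 2, Helix), (Rae, 30, 17, 2, Nova), (Rae, 30, 17, 6, Helix), (Rae, 30, 17, 6, Nova), (Rae, 30, 23, 18, Helix), (Rae, 30, 23, 18, Nova), (Rae, 30, 23, 2, Helix), (Rae, 30, 23, 2, Nova), (Rae, 30, 23, 6, Helix), (Rae, 30, 23, 6, Nova), (Rae, 30, 33, 18, Helix), (Rae, 30, 33, 18, Nova), (Rae, 30, 33, 2, Helix), (Rae, 30, 33, 2, Nova), (Rae, 30, 33, 6, Helix), (Rae, 30, 33, 6, Nova), (Rae, 30, 8, 18, Helix), (Rae, 30, 8, 18, Nova), (Rae, 30, 8, 2, Helix), (Rae, 30, 8, 2, Nova), (Rae, 30, 8, 6, Helix), (Rae, 30, 8, 6, Nova)}.
Keep only column(s) cname, cid, sid (12 duplicate(s) eliminated): {(Rae, 17, 18), (Rae, 17, 2), (Rae, 17, 6), (Rae, 23, 18), (Rae, 23, 2), (Rae, 23, 6), (Rae, 33, 18), (Rae, 33, 2), (Rae, 33, 6), (Rae, 8, 18), (Rae, 8, 2), (Rae, 8, 6)}
Filtering on cid ≤ 20 leaves {(Rae, 17, 18), (Rae, 17, 2), (Rae, 17, 6), (Rae, 8, 18), (Rae, 8, 2), (Rae, 8, 6)}.

{(Rae, 17, 18), (Rae, 17, 2), (Rae, 17, 6), (Rae, 8, 18), (Rae, 8, 2), (Rae, 8, 6)}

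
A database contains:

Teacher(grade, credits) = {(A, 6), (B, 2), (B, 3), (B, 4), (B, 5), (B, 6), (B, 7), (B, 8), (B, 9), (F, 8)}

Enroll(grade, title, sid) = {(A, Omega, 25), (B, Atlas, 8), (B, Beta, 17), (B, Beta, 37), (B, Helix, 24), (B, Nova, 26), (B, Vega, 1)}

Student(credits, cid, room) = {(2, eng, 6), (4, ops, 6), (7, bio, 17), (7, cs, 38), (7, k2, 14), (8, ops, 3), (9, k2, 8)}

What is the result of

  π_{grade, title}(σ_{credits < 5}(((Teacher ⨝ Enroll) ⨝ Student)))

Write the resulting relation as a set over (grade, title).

{(B, Atlas), (B, Beta), (B, Helix), (B, Nova), (B, Vega)}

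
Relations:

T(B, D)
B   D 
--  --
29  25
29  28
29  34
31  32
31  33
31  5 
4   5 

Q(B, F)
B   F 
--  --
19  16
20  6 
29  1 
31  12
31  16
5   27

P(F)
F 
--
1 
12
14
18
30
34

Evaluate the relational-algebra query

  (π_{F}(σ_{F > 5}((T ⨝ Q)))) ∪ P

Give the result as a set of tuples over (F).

{1, 12, 14, 16, 18, 30, 34}

Natural join on B: {(29, 25, 1), (29, 28, 1), (29, 34, 1), (31, 32, 12), (31, 32, 16), (31, 33, 12), (31, 33, 16), (31, 5, 12), (31, 5, 16)}
Selection F > 5: {(31, 32, 12), (31, 32, 16), (31, 33, 12), (31, 33, 16), (31, 5, 12), (31, 5, 16)}
π[F]: project onto (F) (4 duplicate(s) eliminated) → {12, 16}
Taking the union: {1, 12, 14, 16, 18, 30, 34}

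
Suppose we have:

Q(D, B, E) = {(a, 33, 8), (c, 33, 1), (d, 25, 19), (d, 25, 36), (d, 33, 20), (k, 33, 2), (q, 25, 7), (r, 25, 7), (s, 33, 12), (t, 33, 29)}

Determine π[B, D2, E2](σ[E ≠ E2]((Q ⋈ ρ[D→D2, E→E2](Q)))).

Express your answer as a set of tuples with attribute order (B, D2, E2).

ρ[D→D2, E→E2]: schema becomes (D2, B, E2); tuples unchanged.
Q ⋈ ρ[D→D2, E→E2](Q) (natural join on B): {(a, 33, 8, a, 8), (a, 33, 8, c, 1), (a, 33, 8, d, 20), (a, 33, 8, k, 2), (a, 33, 8, s, 12), (a, 33, 8, t, 29), (c, 33, 1, a, 8), (c, 33, 1, c, 1), (c, 33, 1, d, 20), (c, 33, 1, k, 2), (c, 33, 1, s, 12), (c, 33, 1, t, 29), (d, 25, 19, d, 19), (d, 25, 19, d, 36), (d, 25, 19, q, 7), (d, 25, 19, r, 7), (d, 25, 36, d, 19), (d, 25, 36, d, 36), (d, 25, 36, q, 7), (d, 25, 36, r, 7), (d, 33, 20, a, 8), (d, 33, 20, c, 1), (d, 33, 20, d, 20), (d, 33, 20, k, 2), (d, 33, 20, s, 12), (d, 33, 20, t, 29), (k, 33, 2, a, 8), (k, 33, 2, c, 1), (k, 33, 2, d, 20), (k, 33, 2, k, 2), (k, 33, 2, s, 12), (k, 33, 2, t, 29), (q, 25, 7, d, 19), (q, 25, 7, d, 36), (q, 25, 7, q, 7), (q, 25, 7, r, 7), (r, 25, 7, d, 19), (r, 25, 7, d, 36), (r, 25, 7, q, 7), (r, 25, 7, r, 7), (s, 33, 12, a, 8), (s, 33, 12, c, 1), (s, 33, 12, d, 20), (s, 33, 12, k, 2), (s, 33, 12, s, 12), (s, 33, 12, t, 29), (t, 33, 29, a, 8), (t, 33, 29, c, 1), (t, 33, 29, d, 20), (t, 33, 29, k, 2), (t, 33, 29, s, 12), (t, 33, 29, t, 29)}
Filtering on E ≠ E2 leaves {(a, 33, 8, c, 1), (a, 33, 8, d, 20), (a, 33, 8, k, 2), (a, 33, 8, s, 12), (a, 33, 8, t, 29), (c, 33, 1, a, 8), (c, 33, 1, d, 20), (c, 33, 1, k, 2), (c, 33, 1, s, 12), (c, 33, 1, t, 29), (d, 25, 19, d, 36), (d, 25, 19, q, 7), (d, 25, 19, r, 7), (d, 25, 36, d, 19), (d, 25, 36, q, 7), (d, 25, 36, r, 7), (d, 33, 20, a, 8), (d, 33, 20, c, 1), (d, 33, 20, k, 2), (d, 33, 20, s, 12), (d, 33, 20, t, 29), (k, 33, 2, a, 8), (k, 33, 2, c, 1), (k, 33, 2, d, 20), (k, 33, 2, s, 12), (k, 33, 2, t, 29), (q, 25, 7, d, 19), (q, 25, 7, d, 36), (r, 25, 7, d, 19), (r, 25, 7, d, 36), (s, 33, 12, a, 8), (s, 33, 12, c, 1), (s, 33, 12, d, 20), (s, 33, 12, k, 2), (s, 33, 12, t, 29), (t, 33, 29, a, 8), (t, 33, 29, c, 1), (t, 33, 29, d, 20), (t, 33, 29, k, 2), (t, 33, 29, s, 12)}.
π_{B, D2, E2} gives {(25, d, 19), (25, d, 36), (25, q, 7), (25, r, 7), (33, a, 8), (33, c, 1), (33, d, 20), (33, k, 2), (33, s, 12), (33, t, 29)} (30 duplicate(s) eliminated).

{(25, d, 19), (25, d, 36), (25, q, 7), (25, r, 7), (33, a, 8), (33, c, 1), (33, d, 20), (33, k, 2), (33, s, 12), (33, t, 29)}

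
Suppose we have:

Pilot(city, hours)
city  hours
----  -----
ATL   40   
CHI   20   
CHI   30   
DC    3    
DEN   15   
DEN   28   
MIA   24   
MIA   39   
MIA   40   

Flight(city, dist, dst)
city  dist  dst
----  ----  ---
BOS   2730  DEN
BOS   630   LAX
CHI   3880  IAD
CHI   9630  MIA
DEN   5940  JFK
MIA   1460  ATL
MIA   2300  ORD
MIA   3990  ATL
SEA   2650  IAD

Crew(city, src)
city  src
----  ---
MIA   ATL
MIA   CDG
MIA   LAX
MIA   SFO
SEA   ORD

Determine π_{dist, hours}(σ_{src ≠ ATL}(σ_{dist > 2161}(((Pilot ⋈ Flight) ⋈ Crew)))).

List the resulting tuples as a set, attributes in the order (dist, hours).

Joining Pilot and Flight on city yields {(CHI, 20, 3880, IAD), (CHI, 20, 9630, MIA), (CHI, 30, 3880, IAD), (CHI, 30, 9630, MIA), (DEN, 15, 5940, JFK), (DEN, 28, 5940, JFK), (MIA, 24, 1460, ATL), (MIA, 24, 2300, ORD), (MIA, 24, 3990, ATL), (MIA, 39, 1460, ATL), (MIA, 39, 2300, ORD), (MIA, 39, 3990, ATL), (MIA, 40, 1460, ATL), (MIA, 40, 2300, ORD), (MIA, 40, 3990, ATL)}.
Joining (Pilot ⋈ Flight) and Crew on city yields {(MIA, 24, 1460, ATL, ATL), (MIA, 24, 1460, ATL, CDG), (MIA, 24, 1460, ATL, LAX), (MIA, 24, 1460, ATL, SFO), (MIA, 24, 2300, ORD, ATL), (MIA, 24, 2300, ORD, CDG), (MIA, 24, 2300, ORD, LAX), (MIA, 24, 2300, ORD, SFO), (MIA, 24, 3990, ATL, ATL), (MIA, 24, 3990, ATL, CDG), (MIA, 24, 3990, ATL, LAX), (MIA, 24, 3990, ATL, SFO), (MIA, 39, 1460, ATL, ATL), (MIA, 39, 1460, ATL, CDG), (MIA, 39, 1460, ATL, LAX), (MIA, 39, 1460, ATL, SFO), (MIA, 39, 2300, ORD, ATL), (MIA, 39, 2300, ORD, CDG), (MIA, 39, 2300, ORD, LAX), (MIA, 39, 2300, ORD, SFO), (MIA, 39, 3990, ATL, ATL), (MIA, 39, 3990, ATL, CDG), (MIA, 39, 3990, ATL, LAX), (MIA, 39, 3990, ATL, SFO), (MIA, 40, 1460, ATL, ATL), (MIA, 40, 1460, ATL, CDG), (MIA, 40, 1460, ATL, LAX), (MIA, 40, 1460, ATL, SFO), (MIA, 40, 2300, ORD, ATL), (MIA, 40, 2300, ORD, CDG), (MIA, 40, 2300, ORD, LAX), (MIA, 40, 2300, ORD, SFO), (MIA, 40, 3990, ATL, ATL), (MIA, 40, 3990, ATL, CDG), (MIA, 40, 3990, ATL, LAX), (MIA, 40, 3990, ATL, SFO)}.
Apply σ_{dist > 2161}; surviving tuples: {(MIA, 24, 2300, ORD, ATL), (MIA, 24, 2300, ORD, CDG), (MIA, 24, 2300, ORD, LAX), (MIA, 24, 2300, ORD, SFO), (MIA, 24, 3990, ATL, ATL), (MIA, 24, 3990, ATL, CDG), (MIA, 24, 3990, ATL, LAX), (MIA, 24, 3990, ATL, SFO), (MIA, 39, 2300, ORD, ATL), (MIA, 39, 2300, ORD, CDG), (MIA, 39, 2300, ORD, LAX), (MIA, 39, 2300, ORD, SFO), (MIA, 39, 3990, ATL, ATL), (MIA, 39, 3990, ATL, CDG), (MIA, 39, 3990, ATL, LAX), (MIA, 39, 3990, ATL, SFO), (MIA, 40, 2300, ORD, ATL), (MIA, 40, 2300, ORD, CDG), (MIA, 40, 2300, ORD, LAX), (MIA, 40, 2300, ORD, SFO), (MIA, 40, 3990, ATL, ATL), (MIA, 40, 3990, ATL, CDG), (MIA, 40, 3990, ATL, LAX), (MIA, 40, 3990, ATL, SFO)}
Apply σ_{src ≠ ATL}; surviving tuples: {(MIA, 24, 2300, ORD, CDG), (MIA, 24, 2300, ORD, LAX), (MIA, 24, 2300, ORD, SFO), (MIA, 24, 3990, ATL, CDG), (MIA, 24, 3990, ATL, LAX), (MIA, 24, 3990, ATL, SFO), (MIA, 39, 2300, ORD, CDG), (MIA, 39, 2300, ORD, LAX), (MIA, 39, 2300, ORD, SFO), (MIA, 39, 3990, ATL, CDG), (MIA, 39, 3990, ATL, LAX), (MIA, 39, 3990, ATL, SFO), (MIA, 40, 2300, ORD, CDG), (MIA, 40, 2300, ORD, LAX), (MIA, 40, 2300, ORD, SFO), (MIA, 40, 3990, ATL, CDG), (MIA, 40, 3990, ATL, LAX), (MIA, 40, 3990, ATL, SFO)}
Projecting to dist, hours (12 duplicate(s) eliminated): {(2300, 24), (2300, 39), (2300, 40), (3990, 24), (3990, 39), (3990, 40)}

{(2300, 24), (2300, 39), (2300, 40), (3990, 24), (3990, 39), (3990, 40)}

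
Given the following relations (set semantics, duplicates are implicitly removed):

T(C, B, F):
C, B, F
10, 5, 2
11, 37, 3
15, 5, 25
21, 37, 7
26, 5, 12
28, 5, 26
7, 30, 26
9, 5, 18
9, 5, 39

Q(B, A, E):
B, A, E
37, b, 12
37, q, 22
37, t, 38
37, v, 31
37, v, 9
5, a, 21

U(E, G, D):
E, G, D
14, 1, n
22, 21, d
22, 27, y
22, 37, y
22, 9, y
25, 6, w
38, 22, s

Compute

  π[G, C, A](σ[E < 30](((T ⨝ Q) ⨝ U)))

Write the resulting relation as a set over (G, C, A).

Joining T and Q on B yields {(10, 5, 2, a, 21), (11, 37, 3, b, 12), (11, 37, 3, q, 22), (11, 37, 3, t, 38), (11, 37, 3, v, 31), (11, 37, 3, v, 9), (15, 5, 25, a, 21), (21, 37, 7, b, 12), (21, 37, 7, q, 22), (21, 37, 7, t, 38), (21, 37, 7, v, 31), (21, 37, 7, v, 9), (26, 5, 12, a, 21), (28, 5, 26, a, 21), (9, 5, 18, a, 21), (9, 5, 39, a, 21)}.
Joining (T ⨝ Q) and U on E yields {(11, 37, 3, q, 22, 21, d), (11, 37, 3, q, 22, 27, y), (11, 37, 3, q, 22, 37, y), (11, 37, 3, q, 22, 9, y), (11, 37, 3, t, 38, 22, s), (21, 37, 7, q, 22, 21, d), (21, 37, 7, q, 22, 27, y), (21, 37, 7, q, 22, 37, y), (21, 37, 7, q, 22, 9, y), (21, 37, 7, t, 38, 22, s)}.
σ[E < 30]: keep tuples satisfying E < 30 → {(11, 37, 3, q, 22, 21, d), (11, 37, 3, q, 22, 27, y), (11, 37, 3, q, 22, 37, y), (11, 37, 3, q, 22, 9, y), (21, 37, 7, q, 22, 21, d), (21, 37, 7, q, 22, 27, y), (21, 37, 7, q, 22, 37, y), (21, 37, 7, q, 22, 9, y)}
π_{G, C, A} gives {(21, 11, q), (21, 21, q), (27, 11, q), (27, 21, q), (37, 11, q), (37, 21, q), (9, 11, q), (9, 21, q)}.

{(21, 11, q), (21, 21, q), (27, 11, q), (27, 21, q), (37, 11, q), (37, 21, q), (9, 11, q), (9, 21, q)}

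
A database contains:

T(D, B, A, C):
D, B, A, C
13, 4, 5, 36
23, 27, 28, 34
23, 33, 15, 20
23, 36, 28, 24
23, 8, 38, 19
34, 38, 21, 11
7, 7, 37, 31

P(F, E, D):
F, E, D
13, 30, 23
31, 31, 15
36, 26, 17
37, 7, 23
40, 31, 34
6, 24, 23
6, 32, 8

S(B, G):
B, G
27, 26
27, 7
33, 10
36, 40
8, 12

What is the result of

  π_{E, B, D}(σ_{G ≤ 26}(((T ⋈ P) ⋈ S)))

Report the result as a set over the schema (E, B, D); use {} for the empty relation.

Joining T and P on D yields {(23, 27, 28, 34, 13, 30), (23, 27, 28, 34, 37, 7), (23, 27, 28, 34, 6, 24), (23, 33, 15, 20, 13, 30), (23, 33, 15, 20, 37, 7), (23, 33, 15, 20, 6, 24), (23, 36, 28, 24, 13, 30), (23, 36, 28, 24, 37, 7), (23, 36, 28, 24, 6, 24), (23, 8, 38, 19, 13, 30), (23, 8, 38, 19, 37, 7), (23, 8, 38, 19, 6, 24), (34, 38, 21, 11, 40, 31)}.
Joining (T ⋈ P) and S on B yields {(23, 27, 28, 34, 13, 30, 26), (23, 27, 28, 34, 13, 30, 7), (23, 27, 28, 34, 37, 7, 26), (23, 27, 28, 34, 37, 7, 7), (23, 27, 28, 34, 6, 24, 26), (23, 27, 28, 34, 6, 24, 7), (23, 33, 15, 20, 13, 30, 10), (23, 33, 15, 20, 37, 7, 10), (23, 33, 15, 20, 6, 24, 10), (23, 36, 28, 24, 13, 30, 40), (23, 36, 28, 24, 37, 7, 40), (23, 36, 28, 24, 6, 24, 40), (23, 8, 38, 19, 13, 30, 12), (23, 8, 38, 19, 37, 7, 12), (23, 8, 38, 19, 6, 24, 12)}.
Filtering on G ≤ 26 leaves {(23, 27, 28, 34, 13, 30, 26), (23, 27, 28, 34, 13, 30, 7), (23, 27, 28, 34, 37, 7, 26), (23, 27, 28, 34, 37, 7, 7), (23, 27, 28, 34, 6, 24, 26), (23, 27, 28, 34, 6, 24, 7), (23, 33, 15, 20, 13, 30, 10), (23, 33, 15, 20, 37, 7, 10), (23, 33, 15, 20, 6, 24, 10), (23, 8, 38, 19, 13, 30, 12), (23, 8, 38, 19, 37, 7, 12), (23, 8, 38, 19, 6, 24, 12)}.
Projecting to E, B, D (3 duplicate(s) eliminated): {(24, 27, 23), (24, 33, 23), (24, 8, 23), (30, 27, 23), (30, 33, 23), (30, 8, 23), (7, 27, 23), (7, 33, 23), (7, 8, 23)}

{(24, 27, 23), (24, 33, 23), (24, 8, 23), (30, 27, 23), (30, 33, 23), (30, 8, 23), (7, 27, 23), (7, 33, 23), (7, 8, 23)}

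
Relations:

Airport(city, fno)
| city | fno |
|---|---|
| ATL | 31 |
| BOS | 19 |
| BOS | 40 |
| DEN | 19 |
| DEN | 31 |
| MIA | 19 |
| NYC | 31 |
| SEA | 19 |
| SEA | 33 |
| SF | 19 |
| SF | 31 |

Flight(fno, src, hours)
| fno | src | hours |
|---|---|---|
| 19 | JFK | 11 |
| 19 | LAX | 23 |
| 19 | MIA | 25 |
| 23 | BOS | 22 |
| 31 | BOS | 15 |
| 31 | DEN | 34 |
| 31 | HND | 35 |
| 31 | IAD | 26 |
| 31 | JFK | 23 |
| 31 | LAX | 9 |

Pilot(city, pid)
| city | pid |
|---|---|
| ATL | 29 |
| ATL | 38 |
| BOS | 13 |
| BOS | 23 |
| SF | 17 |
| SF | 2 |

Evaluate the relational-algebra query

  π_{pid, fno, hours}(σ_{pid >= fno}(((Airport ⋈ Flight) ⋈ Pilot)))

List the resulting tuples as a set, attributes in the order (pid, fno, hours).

Airport ⋈ Flight (natural join on fno): {(ATL, 31, BOS, 15), (ATL, 31, DEN, 34), (ATL, 31, HND, 35), (ATL, 31, IAD, 26), (ATL, 31, JFK, 23), (ATL, 31, LAX, 9), (BOS, 19, JFK, 11), (BOS, 19, LAX, 23), (BOS, 19, MIA, 25), (DEN, 19, JFK, 11), (DEN, 19, LAX, 23), (DEN, 19, MIA, 25), (DEN, 31, BOS, 15), (DEN, 31, DEN, 34), (DEN, 31, HND, 35), (DEN, 31, IAD, 26), (DEN, 31, JFK, 23), (DEN, 31, LAX, 9), (MIA, 19, JFK, 11), (MIA, 19, LAX, 23), (MIA, 19, MIA, 25), (NYC, 31, BOS, 15), (NYC, 31, DEN, 34), (NYC, 31, HND, 35), (NYC, 31, IAD, 26), (NYC, 31, JFK, 23), (NYC, 31, LAX, 9), (SEA, 19, JFK, 11), (SEA, 19, LAX, 23), (SEA, 19, MIA, 25), (SF, 19, JFK, 11), (SF, 19, LAX, 23), (SF, 19, MIA, 25), (SF, 31, BOS, 15), (SF, 31, DEN, 34), (SF, 31, HND, 35), (SF, 31, IAD, 26), (SF, 31, JFK, 23), (SF, 31, LAX, 9)}
(Airport ⋈ Flight) ⋈ Pilot (natural join on city): {(ATL, 31, BOS, 15, 29), (ATL, 31, BOS, 15, 38), (ATL, 31, DEN, 34, 29), (ATL, 31, DEN, 34, 38), (ATL, 31, HND, 35, 29), (ATL, 31, HND, 35, 38), (ATL, 31, IAD, 26, 29), (ATL, 31, IAD, 26, 38), (ATL, 31, JFK, 23, 29), (ATL, 31, JFK, 23, 38), (ATL, 31, LAX, 9, 29), (ATL, 31, LAX, 9, 38), (BOS, 19, JFK, 11, 13), (BOS, 19, JFK, 11, 23), (BOS, 19, LAX, 23, 13), (BOS, 19, LAX, 23, 23), (BOS, 19, MIA, 25, 13), (BOS, 19, MIA, 25, 23), (SF, 19, JFK, 11, 17), (SF, 19, JFK, 11, 2), (SF, 19, LAX, 23, 17), (SF, 19, LAX, 23, 2), (SF, 19, MIA, 25, 17), (SF, 19, MIA, 25, 2), (SF, 31, BOS, 15, 17), (SF, 31, BOS, 15, 2), (SF, 31, DEN, 34, 17), (SF, 31, DEN, 34, 2), (SF, 31, HND, 35, 17), (SF, 31, HND, 35, 2), (SF, 31, IAD, 26, 17), (SF, 31, IAD, 26, 2), (SF, 31, JFK, 23, 17), (SF, 31, JFK, 23, 2), (SF, 31, LAX, 9, 17), (SF, 31, LAX, 9, 2)}
Selection pid >= fno: {(ATL, 31, BOS, 15, 38), (ATL, 31, DEN, 34, 38), (ATL, 31, HND, 35, 38), (ATL, 31, IAD, 26, 38), (ATL, 31, JFK, 23, 38), (ATL, 31, LAX, 9, 38), (BOS, 19, JFK, 11, 23), (BOS, 19, LAX, 23, 23), (BOS, 19, MIA, 25, 23)}
Projecting to pid, fno, hours: {(23, 19, 11), (23, 19, 23), (23, 19, 25), (38, 31, 15), (38, 31, 23), (38, 31, 26), (38, 31, 34), (38, 31, 35), (38, 31, 9)}

{(23, 19, 11), (23, 19, 23), (23, 19, 25), (38, 31, 15), (38, 31, 23), (38, 31, 26), (38, 31, 34), (38, 31, 35), (38, 31, 9)}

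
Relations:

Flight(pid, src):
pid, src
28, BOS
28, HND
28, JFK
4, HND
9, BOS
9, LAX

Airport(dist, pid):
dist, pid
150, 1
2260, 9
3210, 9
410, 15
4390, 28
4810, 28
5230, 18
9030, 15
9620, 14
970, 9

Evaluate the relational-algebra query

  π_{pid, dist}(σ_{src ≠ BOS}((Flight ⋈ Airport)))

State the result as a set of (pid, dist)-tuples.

Natural join on pid: {(28, BOS, 4390), (28, BOS, 4810), (28, HND, 4390), (28, HND, 4810), (28, JFK, 4390), (28, JFK, 4810), (9, BOS, 2260), (9, BOS, 3210), (9, BOS, 970), (9, LAX, 2260), (9, LAX, 3210), (9, LAX, 970)}
Apply σ_{src ≠ BOS}; surviving tuples: {(28, HND, 4390), (28, HND, 4810), (28, JFK, 4390), (28, JFK, 4810), (9, LAX, 2260), (9, LAX, 3210), (9, LAX, 970)}
Keep only column(s) pid, dist (2 duplicate(s) eliminated): {(28, 4390), (28, 4810), (9, 2260), (9, 3210), (9, 970)}

{(28, 4390), (28, 4810), (9, 2260), (9, 3210), (9, 970)}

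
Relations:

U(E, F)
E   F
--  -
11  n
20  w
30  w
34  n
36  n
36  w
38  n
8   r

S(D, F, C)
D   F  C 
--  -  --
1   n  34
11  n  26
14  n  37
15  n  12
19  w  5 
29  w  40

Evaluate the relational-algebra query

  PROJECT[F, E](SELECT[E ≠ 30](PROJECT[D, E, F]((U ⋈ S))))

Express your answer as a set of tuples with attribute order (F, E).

{(n, 11), (n, 34), (n, 36), (n, 38), (w, 20), (w, 36)}

U ⋈ S (natural join on F): {(11, n, 1, 34), (11, n, 11, 26), (11, n, 14, 37), (11, n, 15, 12), (20, w, 19, 5), (20, w, 29, 40), (30, w, 19, 5), (30, w, 29, 40), (34, n, 1, 34), (34, n, 11, 26), (34, n, 14, 37), (34, n, 15, 12), (36, n, 1, 34), (36, n, 11, 26), (36, n, 14, 37), (36, n, 15, 12), (36, w, 19, 5), (36, w, 29, 40), (38, n, 1, 34), (38, n, 11, 26), (38, n, 14, 37), (38, n, 15, 12)}
Keep only column(s) D, E, F: {(1, 11, n), (1, 34, n), (1, 36, n), (1, 38, n), (11, 11, n), (11, 34, n), (11, 36, n), (11, 38, n), (14, 11, n), (14, 34, n), (14, 36, n), (14, 38, n), (15, 11, n), (15, 34, n), (15, 36, n), (15, 38, n), (19, 20, w), (19, 30, w), (19, 36, w), (29, 20, w), (29, 30, w), (29, 36, w)}
σ[E ≠ 30]: keep tuples satisfying E ≠ 30 → {(1, 11, n), (1, 34, n), (1, 36, n), (1, 38, n), (11, 11, n), (11, 34, n), (11, 36, n), (11, 38, n), (14, 11, n), (14, 34, n), (14, 36, n), (14, 38, n), (15, 11, n), (15, 34, n), (15, 36, n), (15, 38, n), (19, 20, w), (19, 36, w), (29, 20, w), (29, 36, w)}
Keep only column(s) F, E (14 duplicate(s) eliminated): {(n, 11), (n, 34), (n, 36), (n, 38), (w, 20), (w, 36)}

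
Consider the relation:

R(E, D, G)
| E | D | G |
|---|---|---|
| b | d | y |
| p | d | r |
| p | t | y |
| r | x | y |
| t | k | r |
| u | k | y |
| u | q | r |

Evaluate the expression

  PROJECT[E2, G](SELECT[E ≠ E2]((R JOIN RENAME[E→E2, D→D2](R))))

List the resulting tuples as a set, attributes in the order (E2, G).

ρ[E→E2, D→D2]: schema becomes (E2, D2, G); tuples unchanged.
R ⋈ RENAME[E→E2, D→D2](R) (natural join on G): {(b, d, y, b, d), (b, d, y, p, t), (b, d, y, r, x), (b, d, y, u, k), (p, d, r, p, d), (p, d, r, t, k), (p, d, r, u, q), (p, t, y, b, d), (p, t, y, p, t), (p, t, y, r, x), (p, t, y, u, k), (r, x, y, b, d), (r, x, y, p, t), (r, x, y, r, x), (r, x, y, u, k), (t, k, r, p, d), (t, k, r, t, k), (t, k, r, u, q), (u, k, y, b, d), (u, k, y, p, t), (u, k, y, r, x), (u, k, y, u, k), (u, q, r, p, d), (u, q, r, t, k), (u, q, r, u, q)}
σ[E ≠ E2]: keep tuples satisfying E ≠ E2 → {(b, d, y, p, t), (b, d, y, r, x), (b, d, y, u, k), (p, d, r, t, k), (p, d, r, u, q), (p, t, y, b, d), (p, t, y, r, x), (p, t, y, u, k), (r, x, y, b, d), (r, x, y, p, t), (r, x, y, u, k), (t, k, r, p, d), (t, k, r, u, q), (u, k, y, b, d), (u, k, y, p, t), (u, k, y, r, x), (u, q, r, p, d), (u, q, r, t, k)}
π_{E2, G} gives {(b, y), (p, r), (p, y), (r, y), (t, r), (u, r), (u, y)} (11 duplicate(s) eliminated).

{(b, y), (p, r), (p, y), (r, y), (t, r), (u, r), (u, y)}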